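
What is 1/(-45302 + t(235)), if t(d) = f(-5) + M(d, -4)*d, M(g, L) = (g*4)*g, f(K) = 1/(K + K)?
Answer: 10/518661979 ≈ 1.9280e-8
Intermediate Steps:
f(K) = 1/(2*K)
M(g, L) = 4*g² (M(g, L) = (4*g)*g = 4*g²)
t(d) = -⅒ + 4*d³ (t(d) = (½)/(-5) + (4*d²)*d = (½)*(-⅕) + 4*d³ = -⅒ + 4*d³)
1/(-45302 + t(235)) = 1/(-45302 + (-⅒ + 4*235³)) = 1/(-45302 + (-⅒ + 4*12977875)) = 1/(-45302 + (-⅒ + 51911500)) = 1/(-45302 + 519114999/10) = 1/(518661979/10) = 10/518661979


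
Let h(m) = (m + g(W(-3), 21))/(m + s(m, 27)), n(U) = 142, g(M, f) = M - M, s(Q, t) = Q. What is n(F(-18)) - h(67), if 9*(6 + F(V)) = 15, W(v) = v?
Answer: 283/2 ≈ 141.50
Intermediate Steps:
g(M, f) = 0
F(V) = -13/3 (F(V) = -6 + (⅑)*15 = -6 + 5/3 = -13/3)
h(m) = ½ (h(m) = (m + 0)/(m + m) = m/((2*m)) = m*(1/(2*m)) = ½)
n(F(-18)) - h(67) = 142 - 1*½ = 142 - ½ = 283/2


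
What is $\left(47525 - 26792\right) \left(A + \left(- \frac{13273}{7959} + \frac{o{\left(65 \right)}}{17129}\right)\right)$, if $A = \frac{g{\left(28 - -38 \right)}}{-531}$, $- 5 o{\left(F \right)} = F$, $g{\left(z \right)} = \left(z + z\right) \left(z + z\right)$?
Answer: $- \frac{273827903484596}{383021569} \approx -7.1492 \cdot 10^{5}$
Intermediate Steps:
$g{\left(z \right)} = 4 z^{2}$ ($g{\left(z \right)} = 2 z 2 z = 4 z^{2}$)
$o{\left(F \right)} = - \frac{F}{5}$
$A = - \frac{1936}{59}$ ($A = \frac{4 \left(28 - -38\right)^{2}}{-531} = 4 \left(28 + 38\right)^{2} \left(- \frac{1}{531}\right) = 4 \cdot 66^{2} \left(- \frac{1}{531}\right) = 4 \cdot 4356 \left(- \frac{1}{531}\right) = 17424 \left(- \frac{1}{531}\right) = - \frac{1936}{59} \approx -32.814$)
$\left(47525 - 26792\right) \left(A + \left(- \frac{13273}{7959} + \frac{o{\left(65 \right)}}{17129}\right)\right) = \left(47525 - 26792\right) \left(- \frac{1936}{59} - \left(\frac{13273}{7959} - \frac{\left(- \frac{1}{5}\right) 65}{17129}\right)\right) = 20733 \left(- \frac{1936}{59} - \frac{32493812}{19475673}\right) = 20733 \left(- \frac{39622037836}{1149064707}\right) = - \frac{273827903484596}{383021569}$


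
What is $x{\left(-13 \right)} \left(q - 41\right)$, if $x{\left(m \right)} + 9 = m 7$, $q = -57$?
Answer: $9800$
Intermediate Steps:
$x{\left(m \right)} = -9 + 7 m$ ($x{\left(m \right)} = -9 + m 7 = -9 + 7 m$)
$x{\left(-13 \right)} \left(q - 41\right) = \left(-9 + 7 \left(-13\right)\right) \left(-57 - 41\right) = \left(-9 - 91\right) \left(-57 - 41\right) = \left(-100\right) \left(-98\right) = 9800$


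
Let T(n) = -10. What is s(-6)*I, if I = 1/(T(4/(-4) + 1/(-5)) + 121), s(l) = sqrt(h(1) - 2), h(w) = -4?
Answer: I*sqrt(6)/111 ≈ 0.022067*I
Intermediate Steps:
s(l) = I*sqrt(6) (s(l) = sqrt(-4 - 2) = sqrt(-6) = I*sqrt(6))
I = 1/111 (I = 1/(-10 + 121) = 1/111 ≈ 0.0090090)
s(-6)*I = (I*sqrt(6))*(1/111) = I*sqrt(6)/111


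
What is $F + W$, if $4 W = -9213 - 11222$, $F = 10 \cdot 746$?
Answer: $\frac{9405}{4} \approx 2351.3$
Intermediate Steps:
$F = 7460$
$W = - \frac{20435}{4}$ ($W = \frac{-9213 - 11222}{4} = \frac{1}{4} \left(-20435\right) = - \frac{20435}{4} \approx -5108.8$)
$F + W = 7460 - \frac{20435}{4} = \frac{9405}{4}$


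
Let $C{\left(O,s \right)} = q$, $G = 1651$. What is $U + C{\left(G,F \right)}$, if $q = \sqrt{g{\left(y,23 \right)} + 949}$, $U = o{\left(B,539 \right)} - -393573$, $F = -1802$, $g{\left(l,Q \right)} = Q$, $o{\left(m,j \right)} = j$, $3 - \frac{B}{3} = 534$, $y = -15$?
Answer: $394112 + 18 \sqrt{3} \approx 3.9414 \cdot 10^{5}$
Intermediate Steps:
$B = -1593$ ($B = 9 - 1602 = -1593$)
$U = 394112$ ($U = 539 - -393573 = 539 + 393573 = 394112$)
$q = 18 \sqrt{3}$ ($q = \sqrt{23 + 949} = \sqrt{972} = 18 \sqrt{3} \approx 31.177$)
$C{\left(O,s \right)} = 18 \sqrt{3}$
$U + C{\left(G,F \right)} = 394112 + 18 \sqrt{3}$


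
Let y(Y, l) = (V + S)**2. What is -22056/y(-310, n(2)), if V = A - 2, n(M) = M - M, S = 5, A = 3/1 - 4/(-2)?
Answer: -2757/8 ≈ -344.63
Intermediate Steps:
A = 5 (A = 3*1 - 4*(-1/2) = 3 + 2 = 5)
n(M) = 0
V = 3 (V = 5 - 2 = 3)
y(Y, l) = 64 (y(Y, l) = (3 + 5)**2 = 8**2 = 64)
-22056/y(-310, n(2)) = -22056/64 = -22056*1/64 = -2757/8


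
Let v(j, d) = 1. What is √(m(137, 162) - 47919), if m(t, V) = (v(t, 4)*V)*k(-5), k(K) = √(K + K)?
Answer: √(-47919 + 162*I*√10) ≈ 1.17 + 218.91*I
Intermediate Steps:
k(K) = √2*√K (k(K) = √(2*K) = √2*√K)
m(t, V) = I*V*√10 (m(t, V) = (1*V)*(√2*√(-5)) = V*(√2*(I*√5)) = V*(I*√10) = I*V*√10)
√(m(137, 162) - 47919) = √(I*162*√10 - 47919) = √(162*I*√10 - 47919) = √(-47919 + 162*I*√10)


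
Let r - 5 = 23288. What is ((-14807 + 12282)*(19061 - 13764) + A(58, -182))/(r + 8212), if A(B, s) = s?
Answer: -13375107/31505 ≈ -424.54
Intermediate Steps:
r = 23293 (r = 5 + 23288 = 23293)
((-14807 + 12282)*(19061 - 13764) + A(58, -182))/(r + 8212) = ((-14807 + 12282)*(19061 - 13764) - 182)/(23293 + 8212) = (-2525*5297 - 182)/31505 = (-13374925 - 182)*(1/31505) = -13375107*1/31505 = -13375107/31505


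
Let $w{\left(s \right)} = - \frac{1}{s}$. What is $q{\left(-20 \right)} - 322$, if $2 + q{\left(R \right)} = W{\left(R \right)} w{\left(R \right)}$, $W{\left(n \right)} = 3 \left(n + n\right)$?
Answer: $-330$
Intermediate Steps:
$W{\left(n \right)} = 6 n$ ($W{\left(n \right)} = 3 \cdot 2 n = 6 n$)
$q{\left(R \right)} = -8$ ($q{\left(R \right)} = -2 + 6 R \left(- \frac{1}{R}\right) = -2 - 6 = -8$)
$q{\left(-20 \right)} - 322 = -8 - 322 = -330$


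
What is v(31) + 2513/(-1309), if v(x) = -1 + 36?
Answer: 6186/187 ≈ 33.080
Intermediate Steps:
v(x) = 35
v(31) + 2513/(-1309) = 35 + 2513/(-1309) = 35 + 2513*(-1/1309) = 35 - 359/187 = 6186/187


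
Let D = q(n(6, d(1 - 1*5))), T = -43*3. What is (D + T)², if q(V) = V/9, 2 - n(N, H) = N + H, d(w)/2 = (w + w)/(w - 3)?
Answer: 66765241/3969 ≈ 16822.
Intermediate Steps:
T = -129
d(w) = 4*w/(-3 + w) (d(w) = 2*((w + w)/(w - 3)) = 2*((2*w)/(-3 + w)) = 2*(2*w/(-3 + w)) = 4*w/(-3 + w))
n(N, H) = 2 - H - N (n(N, H) = 2 - (N + H) = 2 - (H + N) = 2 + (-H - N) = 2 - H - N)
q(V) = V/9 (q(V) = V*(⅑) = V/9)
D = -44/63 (D = (2 - 4*(1 - 1*5)/(-3 + (1 - 1*5)) - 1*6)/9 = (2 - 4*(1 - 5)/(-3 + (1 - 5)) - 6)/9 = (2 - 4*(-4)/(-3 - 4) - 6)/9 = (2 - 4*(-4)/(-7) - 6)/9 = (2 - 4*(-4)*(-1)/7 - 6)/9 = (2 - 1*16/7 - 6)/9 = (2 - 16/7 - 6)/9 = (⅑)*(-44/7) = -44/63 ≈ -0.69841)
(D + T)² = (-44/63 - 129)² = (-8171/63)² = 66765241/3969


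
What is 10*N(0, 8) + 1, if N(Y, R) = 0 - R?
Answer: -79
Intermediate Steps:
N(Y, R) = -R
10*N(0, 8) + 1 = 10*(-1*8) + 1 = 10*(-8) + 1 = -80 + 1 = -79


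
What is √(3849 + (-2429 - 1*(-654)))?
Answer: √2074 ≈ 45.541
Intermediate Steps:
√(3849 + (-2429 - 1*(-654))) = √(3849 + (-2429 + 654)) = √(3849 - 1775) = √2074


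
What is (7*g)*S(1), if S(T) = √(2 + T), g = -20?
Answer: -140*√3 ≈ -242.49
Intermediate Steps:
(7*g)*S(1) = (7*(-20))*√(2 + 1) = -140*√3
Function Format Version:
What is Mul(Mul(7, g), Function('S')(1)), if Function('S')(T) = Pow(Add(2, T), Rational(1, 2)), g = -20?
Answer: Mul(-140, Pow(3, Rational(1, 2))) ≈ -242.49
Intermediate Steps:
Mul(Mul(7, g), Function('S')(1)) = Mul(Mul(7, -20), Pow(Add(2, 1), Rational(1, 2))) = Mul(-140, Pow(3, Rational(1, 2)))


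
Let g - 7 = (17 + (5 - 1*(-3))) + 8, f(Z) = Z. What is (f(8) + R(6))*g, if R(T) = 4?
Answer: 480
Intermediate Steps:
g = 40 (g = 7 + ((17 + (5 - 1*(-3))) + 8) = 7 + ((17 + (5 + 3)) + 8) = 7 + ((17 + 8) + 8) = 7 + (25 + 8) = 7 + 33 = 40)
(f(8) + R(6))*g = (8 + 4)*40 = 12*40 = 480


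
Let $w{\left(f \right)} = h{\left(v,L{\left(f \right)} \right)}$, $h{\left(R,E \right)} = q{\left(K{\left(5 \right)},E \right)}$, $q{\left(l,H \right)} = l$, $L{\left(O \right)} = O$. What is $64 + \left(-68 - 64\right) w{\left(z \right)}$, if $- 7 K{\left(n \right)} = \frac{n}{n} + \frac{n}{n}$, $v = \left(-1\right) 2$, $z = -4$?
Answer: $\frac{712}{7} \approx 101.71$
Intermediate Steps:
$v = -2$
$K{\left(n \right)} = - \frac{2}{7}$ ($K{\left(n \right)} = - \frac{\frac{n}{n} + \frac{n}{n}}{7} = - \frac{1 + 1}{7} = \left(- \frac{1}{7}\right) 2 = - \frac{2}{7}$)
$h{\left(R,E \right)} = - \frac{2}{7}$
$w{\left(f \right)} = - \frac{2}{7}$
$64 + \left(-68 - 64\right) w{\left(z \right)} = 64 + \left(-68 - 64\right) \left(- \frac{2}{7}\right) = 64 - - \frac{264}{7} = 64 + \frac{264}{7} = \frac{712}{7}$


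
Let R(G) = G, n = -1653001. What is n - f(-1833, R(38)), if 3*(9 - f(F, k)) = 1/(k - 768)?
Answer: -3620091901/2190 ≈ -1.6530e+6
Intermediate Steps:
f(F, k) = 9 - 1/(3*(-768 + k)) (f(F, k) = 9 - 1/(3*(k - 768)) = 9 - 1/(3*(-768 + k)))
n - f(-1833, R(38)) = -1653001 - (-20737 + 27*38)/(3*(-768 + 38)) = -1653001 - (-20737 + 1026)/(3*(-730)) = -1653001 - (-1)*(-19711)/(3*730) = -1653001 - 1*19711/2190 = -1653001 - 19711/2190 = -3620091901/2190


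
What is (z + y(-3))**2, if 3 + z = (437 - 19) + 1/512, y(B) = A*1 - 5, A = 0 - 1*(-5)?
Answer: 45148175361/262144 ≈ 1.7223e+5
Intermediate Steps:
A = 5 (A = 0 + 5 = 5)
y(B) = 0 (y(B) = 5*1 - 5 = 5 - 5 = 0)
z = 212481/512 (z = -3 + ((437 - 19) + 1/512) = -3 + (418 + 1/512) = -3 + 214017/512 = 212481/512 ≈ 415.00)
(z + y(-3))**2 = (212481/512 + 0)**2 = (212481/512)**2 = 45148175361/262144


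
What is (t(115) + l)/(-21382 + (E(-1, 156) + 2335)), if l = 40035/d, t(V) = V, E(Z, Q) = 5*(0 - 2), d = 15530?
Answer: -365197/59191042 ≈ -0.0061698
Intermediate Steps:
E(Z, Q) = -10 (E(Z, Q) = 5*(-2) = -10)
l = 8007/3106 (l = 40035/15530 = 40035*(1/15530) = 8007/3106 ≈ 2.5779)
(t(115) + l)/(-21382 + (E(-1, 156) + 2335)) = (115 + 8007/3106)/(-21382 + (-10 + 2335)) = 365197/(3106*(-21382 + 2325)) = (365197/3106)/(-19057) = (365197/3106)*(-1/19057) = -365197/59191042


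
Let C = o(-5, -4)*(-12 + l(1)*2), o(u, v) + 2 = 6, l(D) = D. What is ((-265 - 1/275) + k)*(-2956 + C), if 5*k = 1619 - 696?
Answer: 66244556/275 ≈ 2.4089e+5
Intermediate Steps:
o(u, v) = 4 (o(u, v) = -2 + 6 = 4)
k = 923/5 (k = (1619 - 696)/5 = (1/5)*923 = 923/5 ≈ 184.60)
C = -40 (C = 4*(-12 + 1*2) = 4*(-12 + 2) = 4*(-10) = -40)
((-265 - 1/275) + k)*(-2956 + C) = ((-265 - 1/275) + 923/5)*(-2956 - 40) = ((-265 - 1*1/275) + 923/5)*(-2996) = ((-265 - 1/275) + 923/5)*(-2996) = (-72876/275 + 923/5)*(-2996) = -22111/275*(-2996) = 66244556/275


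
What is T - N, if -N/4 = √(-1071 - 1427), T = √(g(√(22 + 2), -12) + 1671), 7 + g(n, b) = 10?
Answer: 3*√186 + 4*I*√2498 ≈ 40.915 + 199.92*I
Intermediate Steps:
g(n, b) = 3 (g(n, b) = -7 + 10 = 3)
T = 3*√186 (T = √(3 + 1671) = √1674 = 3*√186 ≈ 40.915)
N = -4*I*√2498 (N = -4*√(-1071 - 1427) = -4*I*√2498 ≈ -199.92*I)
T - N = 3*√186 - (-4)*I*√2498 = 3*√186 + 4*I*√2498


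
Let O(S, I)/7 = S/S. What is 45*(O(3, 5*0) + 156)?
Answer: 7335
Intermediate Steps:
O(S, I) = 7 (O(S, I) = 7*(S/S) = 7*1 = 7)
45*(O(3, 5*0) + 156) = 45*(7 + 156) = 45*163 = 7335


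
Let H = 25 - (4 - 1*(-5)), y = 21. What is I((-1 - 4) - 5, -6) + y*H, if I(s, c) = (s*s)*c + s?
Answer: -274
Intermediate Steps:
I(s, c) = s + c*s² (I(s, c) = s²*c + s = c*s² + s = s + c*s²)
H = 16 (H = 25 - (4 + 5) = 25 - 1*9 = 25 - 9 = 16)
I((-1 - 4) - 5, -6) + y*H = ((-1 - 4) - 5)*(1 - 6*((-1 - 4) - 5)) + 21*16 = (-5 - 5)*(1 - 6*(-5 - 5)) + 336 = -10*(1 - 6*(-10)) + 336 = -10*(1 + 60) + 336 = -10*61 + 336 = -610 + 336 = -274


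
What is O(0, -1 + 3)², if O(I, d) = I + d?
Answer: 4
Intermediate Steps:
O(0, -1 + 3)² = (0 + (-1 + 3))² = (0 + 2)² = 2² = 4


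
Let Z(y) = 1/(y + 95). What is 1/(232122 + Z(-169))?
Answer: 74/17177027 ≈ 4.3081e-6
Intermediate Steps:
Z(y) = 1/(95 + y)
1/(232122 + Z(-169)) = 1/(232122 + 1/(95 - 169)) = 1/(232122 + 1/(-74)) = 1/(232122 - 1/74) = 1/(17177027/74) = 74/17177027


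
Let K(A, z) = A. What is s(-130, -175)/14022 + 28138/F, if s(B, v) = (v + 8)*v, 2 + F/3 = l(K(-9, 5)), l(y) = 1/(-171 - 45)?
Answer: -28395020167/6071526 ≈ -4676.8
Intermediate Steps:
l(y) = -1/216 (l(y) = 1/(-216) = -1/216)
F = -433/72 (F = -6 + 3*(-1/216) = -6 - 1/72 = -433/72 ≈ -6.0139)
s(B, v) = v*(8 + v) (s(B, v) = (8 + v)*v = v*(8 + v))
s(-130, -175)/14022 + 28138/F = -175*(8 - 175)/14022 + 28138/(-433/72) = -175*(-167)*(1/14022) + 28138*(-72/433) = 29225*(1/14022) - 2025936/433 = 29225/14022 - 2025936/433 = -28395020167/6071526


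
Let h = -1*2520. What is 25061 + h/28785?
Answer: 48091891/1919 ≈ 25061.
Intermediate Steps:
h = -2520
25061 + h/28785 = 25061 - 2520/28785 = 25061 - 2520*1/28785 = 25061 - 168/1919 = 48091891/1919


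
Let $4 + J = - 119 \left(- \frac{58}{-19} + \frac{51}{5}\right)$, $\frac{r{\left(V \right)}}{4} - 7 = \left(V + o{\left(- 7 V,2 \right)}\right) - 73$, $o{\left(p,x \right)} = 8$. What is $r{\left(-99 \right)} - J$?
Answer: $\frac{90541}{95} \approx 953.06$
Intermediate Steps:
$r{\left(V \right)} = -232 + 4 V$ ($r{\left(V \right)} = 28 + 4 \left(\left(V + 8\right) - 73\right) = 28 + 4 \left(\left(8 + V\right) - 73\right) = 28 + 4 \left(-65 + V\right) = 28 + \left(-260 + 4 V\right) = -232 + 4 V$)
$J = - \frac{150201}{95}$ ($J = -4 - 119 \left(- \frac{58}{-19} + \frac{51}{5}\right) = -4 - 119 \left(\left(-58\right) \left(- \frac{1}{19}\right) + 51 \cdot \frac{1}{5}\right) = -4 - 119 \left(\frac{58}{19} + \frac{51}{5}\right) = -4 - \frac{149821}{95} = - \frac{150201}{95} \approx -1581.1$)
$r{\left(-99 \right)} - J = \left(-232 + 4 \left(-99\right)\right) - - \frac{150201}{95} = \left(-232 - 396\right) + \frac{150201}{95} = -628 + \frac{150201}{95} = \frac{90541}{95}$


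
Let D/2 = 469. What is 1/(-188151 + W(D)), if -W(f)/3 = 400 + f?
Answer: -1/192165 ≈ -5.2039e-6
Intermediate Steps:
D = 938 (D = 2*469 = 938)
W(f) = -1200 - 3*f (W(f) = -3*(400 + f) = -1200 - 3*f)
1/(-188151 + W(D)) = 1/(-188151 + (-1200 - 3*938)) = 1/(-188151 + (-1200 - 2814)) = 1/(-188151 - 4014) = 1/(-192165) = -1/192165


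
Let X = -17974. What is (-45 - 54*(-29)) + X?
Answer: -16453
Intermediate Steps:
(-45 - 54*(-29)) + X = (-45 - 54*(-29)) - 17974 = (-45 + 1566) - 17974 = 1521 - 17974 = -16453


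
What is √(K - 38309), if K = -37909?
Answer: I*√76218 ≈ 276.08*I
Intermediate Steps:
√(K - 38309) = √(-37909 - 38309) = √(-76218) = I*√76218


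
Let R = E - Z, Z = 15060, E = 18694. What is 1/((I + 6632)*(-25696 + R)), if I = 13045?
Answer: -1/434113974 ≈ -2.3035e-9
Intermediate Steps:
R = 3634 (R = 18694 - 1*15060 = 18694 - 15060 = 3634)
1/((I + 6632)*(-25696 + R)) = 1/((13045 + 6632)*(-25696 + 3634)) = 1/(19677*(-22062)) = 1/(-434113974) = -1/434113974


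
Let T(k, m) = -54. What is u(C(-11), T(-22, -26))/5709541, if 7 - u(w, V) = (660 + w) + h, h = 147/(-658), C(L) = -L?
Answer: -62395/536696854 ≈ -0.00011626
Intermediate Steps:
h = -21/94 (h = 147*(-1/658) = -21/94 ≈ -0.22340)
u(w, V) = -61361/94 - w (u(w, V) = 7 - ((660 + w) - 21/94) = 7 - (62019/94 + w) = 7 + (-62019/94 - w) = -61361/94 - w)
u(C(-11), T(-22, -26))/5709541 = (-61361/94 - (-1)*(-11))/5709541 = (-61361/94 - 1*11)*(1/5709541) = (-61361/94 - 11)*(1/5709541) = -62395/94*1/5709541 = -62395/536696854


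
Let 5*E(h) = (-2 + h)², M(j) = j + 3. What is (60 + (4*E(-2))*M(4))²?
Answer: 559504/25 ≈ 22380.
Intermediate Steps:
M(j) = 3 + j
E(h) = (-2 + h)²/5
(60 + (4*E(-2))*M(4))² = (60 + (4*((-2 - 2)²/5))*(3 + 4))² = (60 + (4*((⅕)*(-4)²))*7)² = (60 + (4*((⅕)*16))*7)² = (60 + (4*(16/5))*7)² = (60 + (64/5)*7)² = (60 + 448/5)² = (748/5)² = 559504/25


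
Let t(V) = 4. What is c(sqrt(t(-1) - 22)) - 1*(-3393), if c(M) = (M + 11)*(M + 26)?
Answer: 3661 + 111*I*sqrt(2) ≈ 3661.0 + 156.98*I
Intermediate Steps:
c(M) = (11 + M)*(26 + M)
c(sqrt(t(-1) - 22)) - 1*(-3393) = (286 + (sqrt(4 - 22))**2 + 37*sqrt(4 - 22)) - 1*(-3393) = (286 + (sqrt(-18))**2 + 37*sqrt(-18)) + 3393 = (286 + (3*I*sqrt(2))**2 + 37*(3*I*sqrt(2))) + 3393 = (286 - 18 + 111*I*sqrt(2)) + 3393 = (268 + 111*I*sqrt(2)) + 3393 = 3661 + 111*I*sqrt(2)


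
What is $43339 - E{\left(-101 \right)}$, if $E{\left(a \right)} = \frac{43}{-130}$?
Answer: $\frac{5634113}{130} \approx 43339.0$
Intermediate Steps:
$E{\left(a \right)} = - \frac{43}{130}$ ($E{\left(a \right)} = 43 \left(- \frac{1}{130}\right) = - \frac{43}{130}$)
$43339 - E{\left(-101 \right)} = 43339 - - \frac{43}{130} = 43339 + \frac{43}{130} = \frac{5634113}{130}$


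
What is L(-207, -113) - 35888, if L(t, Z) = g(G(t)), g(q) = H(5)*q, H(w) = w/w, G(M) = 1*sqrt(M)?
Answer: -35888 + 3*I*sqrt(23) ≈ -35888.0 + 14.387*I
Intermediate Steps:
G(M) = sqrt(M)
H(w) = 1
g(q) = q (g(q) = 1*q = q)
L(t, Z) = sqrt(t)
L(-207, -113) - 35888 = sqrt(-207) - 35888 = 3*I*sqrt(23) - 35888 = -35888 + 3*I*sqrt(23)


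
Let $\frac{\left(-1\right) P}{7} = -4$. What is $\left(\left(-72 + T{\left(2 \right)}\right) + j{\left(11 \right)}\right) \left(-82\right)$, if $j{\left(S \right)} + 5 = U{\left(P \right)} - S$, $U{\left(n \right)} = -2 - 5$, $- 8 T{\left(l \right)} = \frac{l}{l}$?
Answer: $\frac{31201}{4} \approx 7800.3$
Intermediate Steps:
$P = 28$ ($P = \left(-7\right) \left(-4\right) = 28$)
$T{\left(l \right)} = - \frac{1}{8}$ ($T{\left(l \right)} = - \frac{l \frac{1}{l}}{8} = \left(- \frac{1}{8}\right) 1 = - \frac{1}{8}$)
$U{\left(n \right)} = -7$
$j{\left(S \right)} = -12 - S$ ($j{\left(S \right)} = -5 - \left(7 + S\right) = -12 - S$)
$\left(\left(-72 + T{\left(2 \right)}\right) + j{\left(11 \right)}\right) \left(-82\right) = \left(\left(-72 - \frac{1}{8}\right) - 23\right) \left(-82\right) = \left(- \frac{577}{8} - 23\right) \left(-82\right) = \left(- \frac{761}{8}\right) \left(-82\right) = \frac{31201}{4}$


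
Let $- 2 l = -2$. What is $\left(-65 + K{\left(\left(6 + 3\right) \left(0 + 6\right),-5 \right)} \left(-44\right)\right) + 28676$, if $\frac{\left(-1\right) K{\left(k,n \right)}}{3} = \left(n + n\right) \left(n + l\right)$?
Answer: $33891$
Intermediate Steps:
$l = 1$ ($l = \left(- \frac{1}{2}\right) \left(-2\right) = 1$)
$K{\left(k,n \right)} = - 6 n \left(1 + n\right)$ ($K{\left(k,n \right)} = - 3 \left(n + n\right) \left(n + 1\right) = - 3 \cdot 2 n \left(1 + n\right) = - 6 n \left(1 + n\right)$)
$\left(-65 + K{\left(\left(6 + 3\right) \left(0 + 6\right),-5 \right)} \left(-44\right)\right) + 28676 = \left(-65 + \left(-6\right) \left(-5\right) \left(1 - 5\right) \left(-44\right)\right) + 28676 = \left(-65 + \left(-6\right) \left(-5\right) \left(-4\right) \left(-44\right)\right) + 28676 = \left(-65 - -5280\right) + 28676 = \left(-65 + 5280\right) + 28676 = 5215 + 28676 = 33891$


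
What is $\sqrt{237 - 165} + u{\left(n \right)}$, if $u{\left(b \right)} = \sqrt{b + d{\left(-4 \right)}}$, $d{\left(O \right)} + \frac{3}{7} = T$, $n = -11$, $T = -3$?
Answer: $6 \sqrt{2} + \frac{i \sqrt{707}}{7} \approx 8.4853 + 3.7985 i$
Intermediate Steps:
$d{\left(O \right)} = - \frac{24}{7}$ ($d{\left(O \right)} = - \frac{3}{7} - 3 = - \frac{24}{7}$)
$u{\left(b \right)} = \sqrt{- \frac{24}{7} + b}$ ($u{\left(b \right)} = \sqrt{b - \frac{24}{7}} = \sqrt{- \frac{24}{7} + b}$)
$\sqrt{237 - 165} + u{\left(n \right)} = \sqrt{237 - 165} + \frac{\sqrt{-168 + 49 \left(-11\right)}}{7} = \sqrt{72} + \frac{\sqrt{-168 - 539}}{7} = 6 \sqrt{2} + \frac{\sqrt{-707}}{7} = 6 \sqrt{2} + \frac{i \sqrt{707}}{7}$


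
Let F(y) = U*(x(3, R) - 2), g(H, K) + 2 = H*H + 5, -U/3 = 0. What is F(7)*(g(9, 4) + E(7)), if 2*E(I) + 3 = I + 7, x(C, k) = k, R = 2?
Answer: 0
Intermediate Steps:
U = 0 (U = -3*0 = 0)
g(H, K) = 3 + H**2 (g(H, K) = -2 + (H*H + 5) = -2 + (H**2 + 5) = -2 + (5 + H**2) = 3 + H**2)
F(y) = 0 (F(y) = 0*(2 - 2) = 0*0 = 0)
E(I) = 2 + I/2 (E(I) = -3/2 + (I + 7)/2 = -3/2 + (7 + I)/2 = -3/2 + (7/2 + I/2) = 2 + I/2)
F(7)*(g(9, 4) + E(7)) = 0*((3 + 9**2) + (2 + (1/2)*7)) = 0*((3 + 81) + (2 + 7/2)) = 0*(84 + 11/2) = 0*(179/2) = 0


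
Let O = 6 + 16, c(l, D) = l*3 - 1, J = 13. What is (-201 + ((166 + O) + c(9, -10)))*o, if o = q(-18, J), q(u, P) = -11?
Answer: -143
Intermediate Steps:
c(l, D) = -1 + 3*l (c(l, D) = 3*l - 1 = -1 + 3*l)
O = 22
o = -11
(-201 + ((166 + O) + c(9, -10)))*o = (-201 + ((166 + 22) + (-1 + 3*9)))*(-11) = (-201 + (188 + (-1 + 27)))*(-11) = (-201 + (188 + 26))*(-11) = (-201 + 214)*(-11) = 13*(-11) = -143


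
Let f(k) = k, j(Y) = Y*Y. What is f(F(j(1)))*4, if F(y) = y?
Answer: 4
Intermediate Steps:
j(Y) = Y**2
f(F(j(1)))*4 = 1**2*4 = 1*4 = 4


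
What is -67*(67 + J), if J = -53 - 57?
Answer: 2881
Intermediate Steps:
J = -110
-67*(67 + J) = -67*(67 - 110) = -67*(-43) = 2881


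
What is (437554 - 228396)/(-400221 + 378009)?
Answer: -104579/11106 ≈ -9.4164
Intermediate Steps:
(437554 - 228396)/(-400221 + 378009) = 209158/(-22212) = 209158*(-1/22212) = -104579/11106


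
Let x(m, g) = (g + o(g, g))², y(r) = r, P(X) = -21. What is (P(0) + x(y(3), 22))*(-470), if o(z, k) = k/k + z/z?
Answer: -260850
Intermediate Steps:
o(z, k) = 2 (o(z, k) = 1 + 1 = 2)
x(m, g) = (2 + g)² (x(m, g) = (g + 2)² = (2 + g)²)
(P(0) + x(y(3), 22))*(-470) = (-21 + (2 + 22)²)*(-470) = (-21 + 24²)*(-470) = (-21 + 576)*(-470) = 555*(-470) = -260850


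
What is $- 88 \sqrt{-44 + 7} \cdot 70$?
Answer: $- 6160 i \sqrt{37} \approx - 37470.0 i$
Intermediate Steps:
$- 88 \sqrt{-44 + 7} \cdot 70 = - 88 \sqrt{-37} \cdot 70 = - 88 i \sqrt{37} \cdot 70 = - 6160 i \sqrt{37}$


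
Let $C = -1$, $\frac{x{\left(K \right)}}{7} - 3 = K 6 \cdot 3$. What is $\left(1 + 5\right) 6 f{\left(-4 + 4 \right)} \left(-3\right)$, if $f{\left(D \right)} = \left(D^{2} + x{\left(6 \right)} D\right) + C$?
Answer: $108$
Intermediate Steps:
$x{\left(K \right)} = 21 + 126 K$ ($x{\left(K \right)} = 21 + 7 K 6 \cdot 3 = 21 + 7 \cdot 6 K 3 = 21 + 7 \cdot 18 K = 21 + 126 K$)
$f{\left(D \right)} = -1 + D^{2} + 777 D$ ($f{\left(D \right)} = \left(D^{2} + \left(21 + 126 \cdot 6\right) D\right) - 1 = \left(D^{2} + \left(21 + 756\right) D\right) - 1 = \left(D^{2} + 777 D\right) - 1 = -1 + D^{2} + 777 D$)
$\left(1 + 5\right) 6 f{\left(-4 + 4 \right)} \left(-3\right) = \left(1 + 5\right) 6 \left(-1 + \left(-4 + 4\right)^{2} + 777 \left(-4 + 4\right)\right) \left(-3\right) = 6 \cdot 6 \left(-1 + 0^{2} + 777 \cdot 0\right) \left(-3\right) = 36 \left(-1 + 0 + 0\right) \left(-3\right) = 36 \left(-1\right) \left(-3\right) = \left(-36\right) \left(-3\right) = 108$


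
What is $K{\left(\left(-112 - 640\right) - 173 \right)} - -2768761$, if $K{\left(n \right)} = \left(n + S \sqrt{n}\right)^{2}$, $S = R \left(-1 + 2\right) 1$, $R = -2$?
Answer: $3620686 + 18500 i \sqrt{37} \approx 3.6207 \cdot 10^{6} + 1.1253 \cdot 10^{5} i$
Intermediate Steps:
$S = -2$ ($S = - 2 \left(-1 + 2\right) 1 = \left(-2\right) 1 \cdot 1 = \left(-2\right) 1 = -2$)
$K{\left(n \right)} = \left(n - 2 \sqrt{n}\right)^{2}$
$K{\left(\left(-112 - 640\right) - 173 \right)} - -2768761 = \left(- (\left(-112 - 640\right) - 173) + 2 \sqrt{\left(-112 - 640\right) - 173}\right)^{2} - -2768761 = \left(- (-752 - 173) + 2 \sqrt{-752 - 173}\right)^{2} + 2768761 = \left(\left(-1\right) \left(-925\right) + 2 \sqrt{-925}\right)^{2} + 2768761 = \left(925 + 2 \cdot 5 i \sqrt{37}\right)^{2} + 2768761 = \left(925 + 10 i \sqrt{37}\right)^{2} + 2768761 = 2768761 + \left(925 + 10 i \sqrt{37}\right)^{2}$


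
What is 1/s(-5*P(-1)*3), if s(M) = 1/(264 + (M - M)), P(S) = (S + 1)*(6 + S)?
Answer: 264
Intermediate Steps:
P(S) = (1 + S)*(6 + S)
s(M) = 1/264 (s(M) = 1/(264 + 0) = 1/264)
1/s(-5*P(-1)*3) = 1/(1/264) = 264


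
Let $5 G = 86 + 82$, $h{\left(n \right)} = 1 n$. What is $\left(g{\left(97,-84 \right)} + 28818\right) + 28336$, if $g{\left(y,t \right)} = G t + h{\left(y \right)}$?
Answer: $\frac{272143}{5} \approx 54429.0$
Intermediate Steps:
$h{\left(n \right)} = n$
$G = \frac{168}{5}$ ($G = \frac{86 + 82}{5} = \frac{1}{5} \cdot 168 = \frac{168}{5} \approx 33.6$)
$g{\left(y,t \right)} = y + \frac{168 t}{5}$ ($g{\left(y,t \right)} = \frac{168 t}{5} + y = y + \frac{168 t}{5}$)
$\left(g{\left(97,-84 \right)} + 28818\right) + 28336 = \left(\left(97 + \frac{168}{5} \left(-84\right)\right) + 28818\right) + 28336 = \left(\left(97 - \frac{14112}{5}\right) + 28818\right) + 28336 = \left(- \frac{13627}{5} + 28818\right) + 28336 = \frac{130463}{5} + 28336 = \frac{272143}{5}$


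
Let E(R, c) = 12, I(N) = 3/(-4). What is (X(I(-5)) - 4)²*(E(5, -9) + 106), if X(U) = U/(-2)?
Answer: 49619/32 ≈ 1550.6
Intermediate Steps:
I(N) = -¾ (I(N) = 3*(-¼) = -¾)
X(U) = -U/2 (X(U) = U*(-½) = -U/2)
(X(I(-5)) - 4)²*(E(5, -9) + 106) = (-½*(-¾) - 4)²*(12 + 106) = (3/8 - 4)²*118 = (-29/8)²*118 = (841/64)*118 = 49619/32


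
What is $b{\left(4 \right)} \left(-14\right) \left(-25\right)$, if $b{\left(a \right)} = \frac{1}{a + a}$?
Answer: $\frac{175}{4} \approx 43.75$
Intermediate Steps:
$b{\left(a \right)} = \frac{1}{2 a}$
$b{\left(4 \right)} \left(-14\right) \left(-25\right) = \frac{1}{2 \cdot 4} \left(-14\right) \left(-25\right) = \frac{1}{2} \cdot \frac{1}{4} \left(-14\right) \left(-25\right) = \frac{1}{8} \left(-14\right) \left(-25\right) = \left(- \frac{7}{4}\right) \left(-25\right) = \frac{175}{4}$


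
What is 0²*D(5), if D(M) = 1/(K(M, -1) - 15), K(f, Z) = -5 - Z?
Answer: 0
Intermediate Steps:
D(M) = -1/19 (D(M) = 1/((-5 - 1*(-1)) - 15) = 1/((-5 + 1) - 15) = 1/(-4 - 15) = 1/(-19) = -1/19)
0²*D(5) = 0²*(-1/19) = 0*(-1/19) = 0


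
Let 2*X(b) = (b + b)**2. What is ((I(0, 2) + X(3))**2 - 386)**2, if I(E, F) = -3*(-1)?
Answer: 3025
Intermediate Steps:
I(E, F) = 3
X(b) = 2*b**2 (X(b) = (b + b)**2/2 = (2*b)**2/2 = (4*b**2)/2 = 2*b**2)
((I(0, 2) + X(3))**2 - 386)**2 = ((3 + 2*3**2)**2 - 386)**2 = ((3 + 2*9)**2 - 386)**2 = ((3 + 18)**2 - 386)**2 = (21**2 - 386)**2 = (441 - 386)**2 = 55**2 = 3025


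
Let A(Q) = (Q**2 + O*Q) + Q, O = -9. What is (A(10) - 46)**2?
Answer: 676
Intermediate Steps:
A(Q) = Q**2 - 8*Q (A(Q) = (Q**2 - 9*Q) + Q = Q**2 - 8*Q)
(A(10) - 46)**2 = (10*(-8 + 10) - 46)**2 = (10*2 - 46)**2 = (20 - 46)**2 = (-26)**2 = 676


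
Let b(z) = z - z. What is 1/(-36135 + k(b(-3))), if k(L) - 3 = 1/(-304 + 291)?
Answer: -13/469717 ≈ -2.7676e-5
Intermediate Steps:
b(z) = 0
k(L) = 38/13 (k(L) = 3 + 1/(-304 + 291) = 3 + 1/(-13) = 3 - 1/13 = 38/13)
1/(-36135 + k(b(-3))) = 1/(-36135 + 38/13) = 1/(-469717/13) = -13/469717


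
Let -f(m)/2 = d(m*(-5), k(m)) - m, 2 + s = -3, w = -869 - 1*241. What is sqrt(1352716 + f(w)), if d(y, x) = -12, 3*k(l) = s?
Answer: 2*sqrt(337630) ≈ 1162.1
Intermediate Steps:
w = -1110 (w = -869 - 241 = -1110)
s = -5 (s = -2 - 3 = -5)
k(l) = -5/3 (k(l) = (1/3)*(-5) = -5/3)
f(m) = 24 + 2*m (f(m) = -2*(-12 - m) = 24 + 2*m)
sqrt(1352716 + f(w)) = sqrt(1352716 + (24 + 2*(-1110))) = sqrt(1352716 + (24 - 2220)) = sqrt(1352716 - 2196) = sqrt(1350520) = 2*sqrt(337630)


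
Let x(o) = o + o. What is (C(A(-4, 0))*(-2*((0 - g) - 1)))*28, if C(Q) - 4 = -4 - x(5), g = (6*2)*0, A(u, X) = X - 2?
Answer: -560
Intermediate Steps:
A(u, X) = -2 + X
g = 0 (g = 12*0 = 0)
x(o) = 2*o
C(Q) = -10 (C(Q) = 4 + (-4 - 2*5) = 4 + (-4 - 1*10) = 4 + (-4 - 10) = 4 - 14 = -10)
(C(A(-4, 0))*(-2*((0 - g) - 1)))*28 = -(-20)*((0 - 1*0) - 1)*28 = -(-20)*((0 + 0) - 1)*28 = -(-20)*(0 - 1)*28 = -(-20)*(-1)*28 = -10*2*28 = -20*28 = -560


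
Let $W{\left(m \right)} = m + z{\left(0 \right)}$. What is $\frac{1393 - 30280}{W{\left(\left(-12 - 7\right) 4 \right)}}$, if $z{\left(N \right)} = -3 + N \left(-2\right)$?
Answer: $\frac{28887}{79} \approx 365.66$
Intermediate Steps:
$z{\left(N \right)} = -3 - 2 N$
$W{\left(m \right)} = -3 + m$ ($W{\left(m \right)} = m - 3 = -3 + m$)
$\frac{1393 - 30280}{W{\left(\left(-12 - 7\right) 4 \right)}} = \frac{1393 - 30280}{-3 + \left(-12 - 7\right) 4} = - \frac{28887}{-3 - 76} = - \frac{28887}{-79} = \left(-28887\right) \left(- \frac{1}{79}\right) = \frac{28887}{79}$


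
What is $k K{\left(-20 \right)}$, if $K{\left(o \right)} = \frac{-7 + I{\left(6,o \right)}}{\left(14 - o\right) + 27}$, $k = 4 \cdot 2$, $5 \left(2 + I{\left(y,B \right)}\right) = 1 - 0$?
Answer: $- \frac{352}{305} \approx -1.1541$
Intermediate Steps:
$I{\left(y,B \right)} = - \frac{9}{5}$ ($I{\left(y,B \right)} = -2 + \frac{1 - 0}{5} = -2 + \frac{1 + 0}{5} = -2 + \frac{1}{5} \cdot 1 = -2 + \frac{1}{5} = - \frac{9}{5}$)
$k = 8$
$K{\left(o \right)} = - \frac{44}{5 \left(41 - o\right)}$ ($K{\left(o \right)} = \frac{-7 - \frac{9}{5}}{\left(14 - o\right) + 27} = - \frac{44}{5 \left(41 - o\right)}$)
$k K{\left(-20 \right)} = 8 \frac{44}{5 \left(-41 - 20\right)} = 8 \frac{44}{5 \left(-61\right)} = 8 \cdot \frac{44}{5} \left(- \frac{1}{61}\right) = 8 \left(- \frac{44}{305}\right) = - \frac{352}{305}$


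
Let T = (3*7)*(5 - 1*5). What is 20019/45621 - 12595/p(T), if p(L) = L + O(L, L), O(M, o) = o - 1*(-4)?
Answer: -191505473/60828 ≈ -3148.3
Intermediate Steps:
O(M, o) = 4 + o (O(M, o) = o + 4 = 4 + o)
T = 0 (T = 21*(5 - 5) = 21*0 = 0)
p(L) = 4 + 2*L (p(L) = L + (4 + L) = 4 + 2*L)
20019/45621 - 12595/p(T) = 20019/45621 - 12595/(4 + 2*0) = 20019*(1/45621) - 12595/(4 + 0) = 6673/15207 - 12595/4 = -191505473/60828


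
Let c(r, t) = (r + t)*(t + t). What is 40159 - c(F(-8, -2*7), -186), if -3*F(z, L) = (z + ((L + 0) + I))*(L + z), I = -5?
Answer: -102689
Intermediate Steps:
F(z, L) = -(L + z)*(-5 + L + z)/3 (F(z, L) = -(z + ((L + 0) - 5))*(L + z)/3 = -(z + (L - 5))*(L + z)/3 = -(z + (-5 + L))*(L + z)/3 = -(-5 + L + z)*(L + z)/3 = -(L + z)*(-5 + L + z)/3)
c(r, t) = 2*t*(r + t) (c(r, t) = (r + t)*(2*t) = 2*t*(r + t))
40159 - c(F(-8, -2*7), -186) = 40159 - 2*(-186)*((-(-2*7)²/3 - ⅓*(-8)² + 5*(-2*7)/3 + (5/3)*(-8) - ⅔*(-2*7)*(-8)) - 186) = 40159 - 2*(-186)*((-⅓*(-14)² - ⅓*64 + (5/3)*(-14) - 40/3 - ⅔*(-14)*(-8)) - 186) = 40159 - 2*(-186)*((-⅓*196 - 64/3 - 70/3 - 40/3 - 224/3) - 186) = 40159 - 2*(-186)*((-196/3 - 64/3 - 70/3 - 40/3 - 224/3) - 186) = 40159 - 2*(-186)*(-198 - 186) = 40159 - 2*(-186)*(-384) = 40159 - 1*142848 = 40159 - 142848 = -102689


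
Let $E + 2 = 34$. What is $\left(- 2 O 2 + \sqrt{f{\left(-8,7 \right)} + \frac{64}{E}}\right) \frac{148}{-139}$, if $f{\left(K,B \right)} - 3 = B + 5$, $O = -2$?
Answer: $- \frac{1184}{139} - \frac{148 \sqrt{17}}{139} \approx -12.908$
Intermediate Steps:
$E = 32$ ($E = -2 + 34 = 32$)
$f{\left(K,B \right)} = 8 + B$ ($f{\left(K,B \right)} = 3 + \left(B + 5\right) = 3 + \left(5 + B\right) = 8 + B$)
$\left(- 2 O 2 + \sqrt{f{\left(-8,7 \right)} + \frac{64}{E}}\right) \frac{148}{-139} = \left(\left(-2\right) \left(-2\right) 2 + \sqrt{\left(8 + 7\right) + \frac{64}{32}}\right) \frac{148}{-139} = \left(4 \cdot 2 + \sqrt{15 + 64 \cdot \frac{1}{32}}\right) 148 \left(- \frac{1}{139}\right) = \left(8 + \sqrt{15 + 2}\right) \left(- \frac{148}{139}\right) = \left(8 + \sqrt{17}\right) \left(- \frac{148}{139}\right) = - \frac{1184}{139} - \frac{148 \sqrt{17}}{139}$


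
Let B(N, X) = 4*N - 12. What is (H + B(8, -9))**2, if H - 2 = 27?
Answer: 2401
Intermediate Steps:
B(N, X) = -12 + 4*N
H = 29 (H = 2 + 27 = 29)
(H + B(8, -9))**2 = (29 + (-12 + 4*8))**2 = (29 + (-12 + 32))**2 = (29 + 20)**2 = 49**2 = 2401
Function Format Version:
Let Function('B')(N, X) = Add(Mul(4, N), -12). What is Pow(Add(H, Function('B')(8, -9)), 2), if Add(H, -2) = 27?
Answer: 2401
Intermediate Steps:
Function('B')(N, X) = Add(-12, Mul(4, N))
H = 29 (H = Add(2, 27) = 29)
Pow(Add(H, Function('B')(8, -9)), 2) = Pow(Add(29, Add(-12, Mul(4, 8))), 2) = Pow(Add(29, Add(-12, 32)), 2) = Pow(Add(29, 20), 2) = Pow(49, 2) = 2401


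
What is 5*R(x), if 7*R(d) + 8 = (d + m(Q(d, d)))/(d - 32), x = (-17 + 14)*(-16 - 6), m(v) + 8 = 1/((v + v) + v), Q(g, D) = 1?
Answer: -3205/714 ≈ -4.4888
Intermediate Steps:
m(v) = -8 + 1/(3*v) (m(v) = -8 + 1/((v + v) + v) = -8 + 1/(2*v + v) = -8 + 1/(3*v))
x = 66 (x = -3*(-22) = 66)
R(d) = -8/7 + (-23/3 + d)/(7*(-32 + d)) (R(d) = -8/7 + ((d + (-8 + (⅓)/1))/(d - 32))/7 = -8/7 + ((d + (-8 + (⅓)*1))/(-32 + d))/7 = -8/7 + ((d + (-8 + ⅓))/(-32 + d))/7 = -8/7 + ((d - 23/3)/(-32 + d))/7 = -8/7 + ((-23/3 + d)/(-32 + d))/7 = -8/7 + (-23/3 + d)/(7*(-32 + d)))
5*R(x) = 5*((745/21 - 1*66)/(-32 + 66)) = 5*((745/21 - 66)/34) = 5*((1/34)*(-641/21)) = 5*(-641/714) = -3205/714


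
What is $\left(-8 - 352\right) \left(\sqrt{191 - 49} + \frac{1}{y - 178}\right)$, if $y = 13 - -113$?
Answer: $\frac{90}{13} - 360 \sqrt{142} \approx -4283.0$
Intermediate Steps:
$y = 126$ ($y = 13 + 113 = 126$)
$\left(-8 - 352\right) \left(\sqrt{191 - 49} + \frac{1}{y - 178}\right) = \left(-8 - 352\right) \left(\sqrt{191 - 49} + \frac{1}{126 - 178}\right) = - 360 \left(\sqrt{142} + \frac{1}{-52}\right) = - 360 \left(\sqrt{142} - \frac{1}{52}\right) = - 360 \left(- \frac{1}{52} + \sqrt{142}\right) = \frac{90}{13} - 360 \sqrt{142}$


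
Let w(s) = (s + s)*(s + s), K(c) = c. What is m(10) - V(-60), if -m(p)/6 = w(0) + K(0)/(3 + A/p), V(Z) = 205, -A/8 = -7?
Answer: -205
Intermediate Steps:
A = 56 (A = -8*(-7) = 56)
w(s) = 4*s² (w(s) = (2*s)*(2*s) = 4*s²)
m(p) = 0 (m(p) = -6*(4*0² + 0/(3 + 56/p)) = -6*(4*0 + 0) = -6*(0 + 0) = -6*0 = 0)
m(10) - V(-60) = 0 - 1*205 = 0 - 205 = -205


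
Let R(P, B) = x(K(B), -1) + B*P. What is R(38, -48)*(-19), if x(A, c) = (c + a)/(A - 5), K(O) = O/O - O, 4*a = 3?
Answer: 6099475/176 ≈ 34656.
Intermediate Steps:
a = 3/4 (a = (1/4)*3 = 3/4 ≈ 0.75000)
K(O) = 1 - O
x(A, c) = (3/4 + c)/(-5 + A) (x(A, c) = (c + 3/4)/(A - 5) = (3/4 + c)/(-5 + A))
R(P, B) = -1/(4*(-4 - B)) + B*P (R(P, B) = (3/4 - 1)/(-5 + (1 - B)) + B*P = -1/4/(-4 - B) + B*P = -1/(4*(-4 - B)) + B*P)
R(38, -48)*(-19) = ((1/4 - 48*38*(4 - 48))/(4 - 48))*(-19) = ((1/4 - 48*38*(-44))/(-44))*(-19) = -(1/4 + 80256)/44*(-19) = -1/44*321025/4*(-19) = -321025/176*(-19) = 6099475/176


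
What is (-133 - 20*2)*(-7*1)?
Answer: 1211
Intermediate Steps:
(-133 - 20*2)*(-7*1) = (-133 - 40)*(-7) = -173*(-7) = 1211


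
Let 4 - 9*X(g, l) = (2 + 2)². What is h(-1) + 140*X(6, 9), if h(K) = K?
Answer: -563/3 ≈ -187.67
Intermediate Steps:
X(g, l) = -4/3 (X(g, l) = 4/9 - (2 + 2)²/9 = 4/9 - ⅑*4² = 4/9 - ⅑*16 = 4/9 - 16/9 = -4/3)
h(-1) + 140*X(6, 9) = -1 + 140*(-4/3) = -1 - 560/3 = -563/3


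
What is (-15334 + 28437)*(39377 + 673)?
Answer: 524775150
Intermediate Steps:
(-15334 + 28437)*(39377 + 673) = 13103*40050 = 524775150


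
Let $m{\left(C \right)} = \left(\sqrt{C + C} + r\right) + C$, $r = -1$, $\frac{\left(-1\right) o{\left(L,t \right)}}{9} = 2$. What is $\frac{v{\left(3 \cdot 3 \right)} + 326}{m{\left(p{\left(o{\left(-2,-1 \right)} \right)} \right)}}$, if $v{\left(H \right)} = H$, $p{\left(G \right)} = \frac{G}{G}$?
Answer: $\frac{335 \sqrt{2}}{2} \approx 236.88$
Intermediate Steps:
$o{\left(L,t \right)} = -18$ ($o{\left(L,t \right)} = \left(-9\right) 2 = -18$)
$p{\left(G \right)} = 1$
$m{\left(C \right)} = -1 + C + \sqrt{2} \sqrt{C}$ ($m{\left(C \right)} = \left(\sqrt{C + C} - 1\right) + C = \left(\sqrt{2 C} - 1\right) + C = \left(\sqrt{2} \sqrt{C} - 1\right) + C = \left(-1 + \sqrt{2} \sqrt{C}\right) + C = -1 + C + \sqrt{2} \sqrt{C}$)
$\frac{v{\left(3 \cdot 3 \right)} + 326}{m{\left(p{\left(o{\left(-2,-1 \right)} \right)} \right)}} = \frac{3 \cdot 3 + 326}{-1 + 1 + \sqrt{2} \sqrt{1}} = \frac{9 + 326}{-1 + 1 + \sqrt{2} \cdot 1} = \frac{335}{-1 + 1 + \sqrt{2}} = \frac{335}{\sqrt{2}} = 335 \frac{\sqrt{2}}{2} = \frac{335 \sqrt{2}}{2}$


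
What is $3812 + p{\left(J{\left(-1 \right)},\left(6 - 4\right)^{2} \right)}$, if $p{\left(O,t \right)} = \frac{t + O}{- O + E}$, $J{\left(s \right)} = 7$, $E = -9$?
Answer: $\frac{60981}{16} \approx 3811.3$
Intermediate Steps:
$p{\left(O,t \right)} = \frac{O + t}{-9 - O}$ ($p{\left(O,t \right)} = \frac{t + O}{- O - 9} = \frac{O + t}{-9 - O}$)
$3812 + p{\left(J{\left(-1 \right)},\left(6 - 4\right)^{2} \right)} = 3812 + \frac{\left(-1\right) 7 - \left(6 - 4\right)^{2}}{9 + 7} = 3812 + \frac{-7 - 2^{2}}{16} = 3812 + \frac{-7 - 4}{16} = 3812 + \frac{1}{16} \left(-11\right) = 3812 - \frac{11}{16} = \frac{60981}{16}$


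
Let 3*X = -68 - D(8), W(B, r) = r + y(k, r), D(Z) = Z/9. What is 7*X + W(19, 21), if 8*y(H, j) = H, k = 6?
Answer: -15011/108 ≈ -138.99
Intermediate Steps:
y(H, j) = H/8
D(Z) = Z/9 (D(Z) = Z*(⅑) = Z/9)
W(B, r) = ¾ + r (W(B, r) = r + (⅛)*6 = r + ¾ = ¾ + r)
X = -620/27 (X = (-68 - 8/9)/3 = (⅓)*(-620/9) = -620/27 ≈ -22.963)
7*X + W(19, 21) = 7*(-620/27) + (¾ + 21) = -4340/27 + 87/4 = -15011/108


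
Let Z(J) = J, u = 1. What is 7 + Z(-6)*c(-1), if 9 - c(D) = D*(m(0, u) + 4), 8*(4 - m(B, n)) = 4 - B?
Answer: -92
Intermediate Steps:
m(B, n) = 7/2 + B/8 (m(B, n) = 4 - (4 - B)/8 = 4 + (-1/2 + B/8) = 7/2 + B/8)
c(D) = 9 - 15*D/2 (c(D) = 9 - D*((7/2 + (1/8)*0) + 4) = 9 - D*((7/2 + 0) + 4) = 9 - D*(7/2 + 4) = 9 - D*15/2 = 9 - 15*D/2)
7 + Z(-6)*c(-1) = 7 - 6*(9 - 15/2*(-1)) = 7 - 6*(9 + 15/2) = 7 - 6*33/2 = 7 - 99 = -92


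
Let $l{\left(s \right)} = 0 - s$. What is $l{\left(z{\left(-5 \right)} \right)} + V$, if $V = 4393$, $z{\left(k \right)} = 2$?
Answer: $4391$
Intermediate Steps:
$l{\left(s \right)} = - s$
$l{\left(z{\left(-5 \right)} \right)} + V = \left(-1\right) 2 + 4393 = -2 + 4393 = 4391$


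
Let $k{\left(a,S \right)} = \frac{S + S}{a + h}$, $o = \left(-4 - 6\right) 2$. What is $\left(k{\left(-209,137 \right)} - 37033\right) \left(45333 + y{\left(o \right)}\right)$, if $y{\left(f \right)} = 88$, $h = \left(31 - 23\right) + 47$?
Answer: $- \frac{129526066438}{77} \approx -1.6822 \cdot 10^{9}$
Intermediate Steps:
$o = -20$ ($o = \left(-10\right) 2 = -20$)
$h = 55$ ($h = 8 + 47 = 55$)
$k{\left(a,S \right)} = \frac{2 S}{55 + a}$ ($k{\left(a,S \right)} = \frac{S + S}{a + 55} = \frac{2 S}{55 + a}$)
$\left(k{\left(-209,137 \right)} - 37033\right) \left(45333 + y{\left(o \right)}\right) = \left(2 \cdot 137 \frac{1}{55 - 209} - 37033\right) \left(45333 + 88\right) = \left(2 \cdot 137 \frac{1}{-154} - 37033\right) 45421 = \left(2 \cdot 137 \left(- \frac{1}{154}\right) - 37033\right) 45421 = \left(- \frac{137}{77} - 37033\right) 45421 = \left(- \frac{2851678}{77}\right) 45421 = - \frac{129526066438}{77}$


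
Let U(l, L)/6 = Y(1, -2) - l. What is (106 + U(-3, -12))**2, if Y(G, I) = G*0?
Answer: 15376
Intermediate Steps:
Y(G, I) = 0
U(l, L) = -6*l (U(l, L) = 6*(0 - l) = 6*(-l) = -6*l)
(106 + U(-3, -12))**2 = (106 - 6*(-3))**2 = (106 + 18)**2 = 124**2 = 15376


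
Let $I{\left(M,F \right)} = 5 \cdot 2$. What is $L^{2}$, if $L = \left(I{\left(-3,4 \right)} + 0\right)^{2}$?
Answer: $10000$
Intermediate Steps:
$I{\left(M,F \right)} = 10$
$L = 100$ ($L = \left(10 + 0\right)^{2} = 10^{2} = 100$)
$L^{2} = 100^{2} = 10000$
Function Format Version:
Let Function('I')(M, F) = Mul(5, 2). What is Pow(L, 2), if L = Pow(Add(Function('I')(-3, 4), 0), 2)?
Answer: 10000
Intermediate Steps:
Function('I')(M, F) = 10
L = 100 (L = Pow(Add(10, 0), 2) = Pow(10, 2) = 100)
Pow(L, 2) = Pow(100, 2) = 10000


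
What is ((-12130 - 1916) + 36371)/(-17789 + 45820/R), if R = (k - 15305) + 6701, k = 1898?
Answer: -74855725/59669427 ≈ -1.2545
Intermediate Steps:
R = -6706 (R = (1898 - 15305) + 6701 = -13407 + 6701 = -6706)
((-12130 - 1916) + 36371)/(-17789 + 45820/R) = ((-12130 - 1916) + 36371)/(-17789 + 45820/(-6706)) = (-14046 + 36371)/(-17789 + 45820*(-1/6706)) = 22325/(-17789 - 22910/3353) = 22325/(-59669427/3353) = 22325*(-3353/59669427) = -74855725/59669427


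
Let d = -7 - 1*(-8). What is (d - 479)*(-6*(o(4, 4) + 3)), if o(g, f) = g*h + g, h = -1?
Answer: 8604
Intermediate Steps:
d = 1 (d = -7 + 8 = 1)
o(g, f) = 0 (o(g, f) = g*(-1) + g = -g + g = 0)
(d - 479)*(-6*(o(4, 4) + 3)) = (1 - 479)*(-6*(0 + 3)) = -(-2868)*3 = -478*(-18) = 8604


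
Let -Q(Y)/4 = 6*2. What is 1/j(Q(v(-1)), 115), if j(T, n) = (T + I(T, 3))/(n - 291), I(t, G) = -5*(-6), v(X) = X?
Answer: 88/9 ≈ 9.7778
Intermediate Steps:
Q(Y) = -48 (Q(Y) = -24*2 = -4*12 = -48)
I(t, G) = 30
j(T, n) = (30 + T)/(-291 + n) (j(T, n) = (T + 30)/(n - 291) = (30 + T)/(-291 + n))
1/j(Q(v(-1)), 115) = 1/((30 - 48)/(-291 + 115)) = 1/(-18/(-176)) = 1/(-1/176*(-18)) = 1/(9/88) = 88/9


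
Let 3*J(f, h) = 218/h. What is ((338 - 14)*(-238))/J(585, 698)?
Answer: -80736264/109 ≈ -7.4070e+5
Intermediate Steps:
J(f, h) = 218/(3*h) (J(f, h) = (218/h)/3 = 218/(3*h))
((338 - 14)*(-238))/J(585, 698) = ((338 - 14)*(-238))/(((218/3)/698)) = (324*(-238))/(((218/3)*(1/698))) = -77112/109/1047 = -77112*1047/109 = -80736264/109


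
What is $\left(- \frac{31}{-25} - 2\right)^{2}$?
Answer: $\frac{361}{625} \approx 0.5776$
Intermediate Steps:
$\left(- \frac{31}{-25} - 2\right)^{2} = \left(\left(-31\right) \left(- \frac{1}{25}\right) - 2\right)^{2} = \left(\frac{31}{25} - 2\right)^{2} = \left(- \frac{19}{25}\right)^{2} = \frac{361}{625}$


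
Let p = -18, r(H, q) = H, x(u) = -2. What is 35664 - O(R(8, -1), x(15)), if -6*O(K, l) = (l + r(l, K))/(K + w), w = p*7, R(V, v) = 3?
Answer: 13160018/369 ≈ 35664.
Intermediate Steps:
w = -126 (w = -18*7 = -126)
O(K, l) = -l/(3*(-126 + K)) (O(K, l) = -(l + l)/(6*(K - 126)) = -2*l/(6*(-126 + K)) = -l/(3*(-126 + K)))
35664 - O(R(8, -1), x(15)) = 35664 - (-1)*(-2)/(-378 + 3*3) = 35664 - (-1)*(-2)/(-378 + 9) = 35664 - (-1)*(-2)/(-369) = 35664 - (-1)*(-2)*(-1)/369 = 35664 - 1*(-2/369) = 35664 + 2/369 = 13160018/369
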